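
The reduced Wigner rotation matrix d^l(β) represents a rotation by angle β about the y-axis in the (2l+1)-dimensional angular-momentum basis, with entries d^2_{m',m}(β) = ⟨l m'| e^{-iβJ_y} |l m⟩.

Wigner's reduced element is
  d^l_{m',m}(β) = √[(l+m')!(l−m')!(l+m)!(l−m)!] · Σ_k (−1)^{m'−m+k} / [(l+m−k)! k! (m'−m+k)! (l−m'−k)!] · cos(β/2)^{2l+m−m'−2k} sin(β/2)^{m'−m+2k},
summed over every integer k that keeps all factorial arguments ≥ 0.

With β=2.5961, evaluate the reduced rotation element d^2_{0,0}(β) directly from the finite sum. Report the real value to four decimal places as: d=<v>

d^2_{0,0}(β=2.5961) via Wigner's sum:
Half-angle: c=0.269377, s=0.963035. N=√(2·2·2·2)=4.000000
The bounds max(0,m−m')=0 and min(l+m,l−m')=2 give 3 terms
  k=0: (−1)^0·4.0000/(4)·0.2694^4·0.9630^0 = +0.005266
  k=1: (−1)^1·4.0000/(1)·0.2694^2·0.9630^2 = -0.269194
  k=2: (−1)^2·4.0000/(4)·0.2694^0·0.9630^4 = +0.860137
d^2_{0,0}(2.5961) = +0.005266 -0.269194 +0.860137 = +0.596209

d=0.5962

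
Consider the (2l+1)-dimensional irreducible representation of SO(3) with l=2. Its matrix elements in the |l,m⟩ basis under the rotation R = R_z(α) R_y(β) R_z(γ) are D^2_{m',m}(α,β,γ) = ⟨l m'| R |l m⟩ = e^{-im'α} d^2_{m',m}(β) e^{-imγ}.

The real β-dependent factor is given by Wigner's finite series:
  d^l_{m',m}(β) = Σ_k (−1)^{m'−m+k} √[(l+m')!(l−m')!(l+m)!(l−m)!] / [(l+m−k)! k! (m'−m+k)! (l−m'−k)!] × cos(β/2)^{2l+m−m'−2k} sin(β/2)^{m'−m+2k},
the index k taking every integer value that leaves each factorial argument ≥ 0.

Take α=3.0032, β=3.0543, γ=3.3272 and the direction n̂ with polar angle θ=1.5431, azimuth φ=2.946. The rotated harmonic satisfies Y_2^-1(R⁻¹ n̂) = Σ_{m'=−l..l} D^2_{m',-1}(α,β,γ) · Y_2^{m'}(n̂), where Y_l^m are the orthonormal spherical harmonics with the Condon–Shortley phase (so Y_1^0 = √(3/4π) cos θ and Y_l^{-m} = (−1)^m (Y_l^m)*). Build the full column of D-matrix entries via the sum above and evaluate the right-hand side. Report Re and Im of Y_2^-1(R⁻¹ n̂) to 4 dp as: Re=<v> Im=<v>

Need the full column D^2_{m',-1} for m'=−2..2 at α=3.0032, β=3.0543, γ=3.3272.
cos(β/2)=0.043632, sin(β/2)=0.999048
d^2_{-2,-1}: single k=1 term ⇒ +0.000166;  D = -0.000165+0.000015i
d^2_{-1,-1}: k∈[0..1] ⇒ +0.000004 -0.005701 = -0.005697;  D = -0.005691-0.000269i
d^2_{0,-1}: k∈[0..1] ⇒ -0.000203 +0.106572 = +0.106369;  D = -0.104542-0.019630i
d^2_{1,-1}: k∈[0..1] ⇒ +0.005701 -0.996196 = -0.990496;  D = -0.938960-0.315335i
d^2_{2,-1}: single k=0 term ⇒ -0.087016;  D = +0.077878+0.038817i
Y_2^{m'}(θ=1.5431,φ=2.946) and Σ D·Y over m':
  (-0.0002+0.0000i)·(+0.3568+0.1472i)  (-0.0057-0.0003i)·(-0.0210-0.0042i)  (-0.1045-0.0196i)·(-0.3147+0.0000i)  (-0.9390-0.3153i)·(+0.0210-0.0042i)  (+0.0779+0.0388i)·(+0.3568-0.1472i)
Y_2^-1(R⁻¹ n̂) = +0.045446+0.005864i

Re=0.0454 Im=0.0059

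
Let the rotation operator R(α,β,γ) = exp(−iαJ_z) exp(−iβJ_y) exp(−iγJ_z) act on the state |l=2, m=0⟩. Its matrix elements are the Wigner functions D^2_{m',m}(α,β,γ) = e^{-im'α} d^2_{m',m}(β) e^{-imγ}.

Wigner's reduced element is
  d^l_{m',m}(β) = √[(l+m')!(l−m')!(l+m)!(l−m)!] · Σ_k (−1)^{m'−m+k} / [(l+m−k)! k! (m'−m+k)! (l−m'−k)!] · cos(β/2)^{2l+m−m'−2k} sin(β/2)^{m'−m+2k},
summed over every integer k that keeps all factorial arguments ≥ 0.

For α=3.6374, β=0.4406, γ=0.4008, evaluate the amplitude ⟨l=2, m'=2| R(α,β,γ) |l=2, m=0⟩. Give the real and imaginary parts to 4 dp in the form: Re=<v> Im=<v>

Split into d^2_{2,0}(β=0.4406) × two z-phases.
c=cos(0.4406/2)=0.975832, s=sin(0.4406/2)=0.218522; N=√[24·1·2·2]=9.797959
The bounds max(0,m−m')=0 and min(l+m,l−m')=0 give 1 term
  k=0: (−1)^2·9.7980/(4)·0.9758^2·0.2185^2 = +0.111383
d^2_{2,0}(0.4406) = +0.111383
Attach z-rotation phases: D = e^{-i(2)(3.6374)}·(+0.111383)·e^{-i(0)(0.4008)} = +0.060964-0.093217i

Re=0.0610 Im=-0.0932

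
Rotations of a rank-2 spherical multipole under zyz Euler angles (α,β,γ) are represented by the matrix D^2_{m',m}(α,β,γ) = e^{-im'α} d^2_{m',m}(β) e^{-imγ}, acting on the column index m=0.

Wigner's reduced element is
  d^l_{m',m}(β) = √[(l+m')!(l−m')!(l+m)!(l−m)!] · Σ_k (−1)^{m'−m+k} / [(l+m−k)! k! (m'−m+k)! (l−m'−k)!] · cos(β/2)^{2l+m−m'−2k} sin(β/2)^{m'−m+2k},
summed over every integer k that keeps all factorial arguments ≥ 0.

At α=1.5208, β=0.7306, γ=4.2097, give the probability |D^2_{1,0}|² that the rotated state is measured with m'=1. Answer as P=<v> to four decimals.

P=0.3705

Split into d^2_{1,0}(β=0.7306) × two z-phases.
Half-angle: c=0.934017, s=0.357230. N=√(6·1·2·2)=4.898979
The bounds max(0,m−m')=0 and min(l+m,l−m')=1 give 2 terms
  k=0: (−1)^1·4.8990/(2)·0.9340^3·0.3572^1 = -0.712996
  k=1: (−1)^2·4.8990/(2)·0.9340^1·0.3572^3 = +0.104297
d^2_{1,0}(0.7306) = -0.712996 +0.104297 = -0.608698
|D^2_{1,0}|² = |d^2_{1,0}(β)|² = (-0.608698)² = 0.370514 (the z-rotation phases have unit modulus)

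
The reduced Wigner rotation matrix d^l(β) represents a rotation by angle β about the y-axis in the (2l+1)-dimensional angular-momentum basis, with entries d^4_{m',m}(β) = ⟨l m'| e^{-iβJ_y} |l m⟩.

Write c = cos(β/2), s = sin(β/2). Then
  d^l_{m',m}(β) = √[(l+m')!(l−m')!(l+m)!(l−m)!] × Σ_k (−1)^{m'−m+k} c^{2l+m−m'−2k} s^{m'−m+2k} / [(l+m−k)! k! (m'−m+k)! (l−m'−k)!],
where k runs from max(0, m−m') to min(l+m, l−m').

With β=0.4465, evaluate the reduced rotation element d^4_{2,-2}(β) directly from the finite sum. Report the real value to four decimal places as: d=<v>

d=0.0313

d^4_{2,-2}(β=0.4465) via Wigner's sum:
Half-angle: c=0.975183, s=0.221400. N=√(720·2·2·720)=1440.000000
k∈{0,1,2} keeps every argument non-negative
  k=0: (−1)^4·1440.0000/(96)·0.9752^4·0.2214^4 = +0.032595
  k=1: (−1)^5·1440.0000/(120)·0.9752^2·0.2214^6 = -0.001344
  k=2: (−1)^6·1440.0000/(1440)·0.9752^0·0.2214^8 = +0.000006
d^4_{2,-2}(0.4465) = +0.032595 -0.001344 +0.000006 = +0.031256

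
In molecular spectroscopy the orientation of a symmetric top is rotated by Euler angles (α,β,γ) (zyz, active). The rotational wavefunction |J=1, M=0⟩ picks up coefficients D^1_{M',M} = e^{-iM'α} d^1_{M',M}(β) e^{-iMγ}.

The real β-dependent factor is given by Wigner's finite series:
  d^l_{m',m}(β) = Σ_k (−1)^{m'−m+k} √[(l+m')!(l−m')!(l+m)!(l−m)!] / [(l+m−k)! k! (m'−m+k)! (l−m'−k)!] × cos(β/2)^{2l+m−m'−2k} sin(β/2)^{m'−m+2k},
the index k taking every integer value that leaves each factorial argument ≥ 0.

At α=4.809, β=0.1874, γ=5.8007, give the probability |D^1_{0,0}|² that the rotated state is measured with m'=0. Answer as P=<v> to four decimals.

P=0.9653

First d^1_{0,0}(β=0.1874), then the phase factors e^{-i(0)α} and e^{-i(0)γ}:
With c≡cos(β/2)=0.995613 and s≡sin(β/2)=0.093563, N=[1·1·1·1]^{1/2}=1.000000
k∈{0,1} keeps every argument non-negative
  k=0: (−1)^0·1.0000/(1)·0.9956^2·0.0936^0 = +0.991246
  k=1: (−1)^1·1.0000/(1)·0.9956^0·0.0936^2 = -0.008754
d^1_{0,0}(0.1874) = +0.991246 -0.008754 = +0.982492
|D^1_{0,0}|² = |d^1_{0,0}(β)|² = (+0.982492)² = 0.965290 (the z-rotation phases have unit modulus)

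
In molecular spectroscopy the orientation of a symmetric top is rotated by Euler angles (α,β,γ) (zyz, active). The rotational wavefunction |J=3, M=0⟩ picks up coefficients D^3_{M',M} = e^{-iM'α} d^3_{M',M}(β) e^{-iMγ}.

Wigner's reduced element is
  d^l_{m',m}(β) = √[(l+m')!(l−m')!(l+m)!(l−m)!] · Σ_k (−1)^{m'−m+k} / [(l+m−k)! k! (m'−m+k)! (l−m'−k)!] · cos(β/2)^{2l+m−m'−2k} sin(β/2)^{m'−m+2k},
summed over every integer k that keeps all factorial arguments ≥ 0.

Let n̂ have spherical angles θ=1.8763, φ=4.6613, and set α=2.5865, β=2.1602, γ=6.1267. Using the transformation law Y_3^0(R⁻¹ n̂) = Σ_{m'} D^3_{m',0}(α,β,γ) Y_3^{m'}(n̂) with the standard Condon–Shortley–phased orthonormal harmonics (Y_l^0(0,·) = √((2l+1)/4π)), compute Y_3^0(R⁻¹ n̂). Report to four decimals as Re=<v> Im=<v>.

Re=0.2227 Im=0.0000

Need the full column D^3_{m',0} for m'=−3..3 at α=2.5865, β=2.1602, γ=6.1267.
cos(β/2)=0.471240, sin(β/2)=0.882005
d^3_{-3,0}: single k=3 term ⇒ +0.321111;  D = +0.030294+0.319679i
d^3_{-2,0}: k∈[2..3] ⇒ +0.210122 -0.736087 = -0.525965;  D = -0.233789+0.471150i
d^3_{-1,0}: k∈[1..3] ⇒ +0.071002 -0.746194 +0.871341 = +0.196149;  D = -0.166698+0.103375i
d^3_{0,0}: k∈[0..3] ⇒ +0.010951 -0.345266 +1.209515 -0.470789 = +0.404411;  D = +0.404411+0.000000i
d^3_{1,0}: k∈[0..2] ⇒ -0.071002 +0.746194 -0.871341 = -0.196149;  D = +0.166698+0.103375i
d^3_{2,0}: k∈[0..1] ⇒ +0.210122 -0.736087 = -0.525965;  D = -0.233789-0.471150i
d^3_{3,0}: single k=0 term ⇒ -0.321111;  D = -0.030294+0.319679i
Y_3^{m'}(θ=1.8763,φ=4.6613) and Σ D·Y over m':
  (+0.0303+0.3197i)·(+0.0553-0.3577i)  (-0.2338+0.4711i)·(+0.2781+0.0285i)  (-0.1667+0.1034i)·(+0.0086-0.1686i)  (+0.4044+0.0000i)·(+0.2860+0.0000i)  (+0.1667+0.1034i)·(-0.0086-0.1686i)  (-0.2338-0.4711i)·(+0.2781-0.0285i)  (-0.0303+0.3197i)·(-0.0553-0.3577i)
Y_3^0(R⁻¹ n̂) = +0.222733-0.000000i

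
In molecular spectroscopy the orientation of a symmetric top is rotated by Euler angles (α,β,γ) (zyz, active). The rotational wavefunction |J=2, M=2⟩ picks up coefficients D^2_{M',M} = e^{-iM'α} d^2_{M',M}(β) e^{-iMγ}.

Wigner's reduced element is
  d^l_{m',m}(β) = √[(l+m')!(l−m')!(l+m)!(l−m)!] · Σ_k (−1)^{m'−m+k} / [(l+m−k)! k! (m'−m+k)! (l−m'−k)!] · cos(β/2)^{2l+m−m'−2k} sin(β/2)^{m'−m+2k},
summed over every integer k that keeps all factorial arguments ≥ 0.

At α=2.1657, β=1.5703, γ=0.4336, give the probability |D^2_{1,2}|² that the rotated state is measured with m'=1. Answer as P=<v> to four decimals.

First d^2_{1,2}(β=1.5703), then the phase factors e^{-i(1)α} and e^{-i(2)γ}:
With c≡cos(β/2)=0.707282 and s≡sin(β/2)=0.706931, N=[6·1·24·1]^{1/2}=12.000000
Admissible k: 1..1 (factorial args all ≥0)
  k=1: (−1)^0·12.0000/(6)·0.7073^3·0.7069^1 = +0.500248
d^2_{1,2}(1.5703) = +0.500248
|D^2_{1,2}|² = |d^2_{1,2}(β)|² = (+0.500248)² = 0.250248 (the z-rotation phases have unit modulus)

P=0.2502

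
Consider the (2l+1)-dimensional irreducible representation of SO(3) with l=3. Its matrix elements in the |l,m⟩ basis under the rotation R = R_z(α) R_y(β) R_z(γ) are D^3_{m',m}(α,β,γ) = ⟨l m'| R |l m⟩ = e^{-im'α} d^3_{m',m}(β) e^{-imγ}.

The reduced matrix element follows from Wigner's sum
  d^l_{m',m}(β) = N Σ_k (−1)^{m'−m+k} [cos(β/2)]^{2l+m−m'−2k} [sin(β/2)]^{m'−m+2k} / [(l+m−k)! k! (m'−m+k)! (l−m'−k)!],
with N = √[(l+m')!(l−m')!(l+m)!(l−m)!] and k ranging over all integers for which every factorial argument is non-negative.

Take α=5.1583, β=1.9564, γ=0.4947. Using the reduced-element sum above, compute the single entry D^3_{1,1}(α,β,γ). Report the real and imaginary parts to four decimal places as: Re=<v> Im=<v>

Split into d^3_{1,1}(β=1.9564) × two z-phases.
Half-angle: c=0.558517, s=0.829493. N=√(24·2·24·2)=48.000000
The bounds max(0,m−m')=0 and min(l+m,l−m')=2 give 3 terms
  k=0: (−1)^0·48.0000/(48)·0.5585^6·0.8295^0 = +0.030354
  k=1: (−1)^1·48.0000/(6)·0.5585^4·0.8295^2 = -0.535624
  k=2: (−1)^2·48.0000/(8)·0.5585^2·0.8295^4 = +0.886084
d^3_{1,1}(1.9564) = +0.030354 -0.535624 +0.886084 = +0.380814
D = (+0.431280+0.902218i)·(+0.380814)·(+0.880111-0.474768i) = +0.307667+0.224412i

Re=0.3077 Im=0.2244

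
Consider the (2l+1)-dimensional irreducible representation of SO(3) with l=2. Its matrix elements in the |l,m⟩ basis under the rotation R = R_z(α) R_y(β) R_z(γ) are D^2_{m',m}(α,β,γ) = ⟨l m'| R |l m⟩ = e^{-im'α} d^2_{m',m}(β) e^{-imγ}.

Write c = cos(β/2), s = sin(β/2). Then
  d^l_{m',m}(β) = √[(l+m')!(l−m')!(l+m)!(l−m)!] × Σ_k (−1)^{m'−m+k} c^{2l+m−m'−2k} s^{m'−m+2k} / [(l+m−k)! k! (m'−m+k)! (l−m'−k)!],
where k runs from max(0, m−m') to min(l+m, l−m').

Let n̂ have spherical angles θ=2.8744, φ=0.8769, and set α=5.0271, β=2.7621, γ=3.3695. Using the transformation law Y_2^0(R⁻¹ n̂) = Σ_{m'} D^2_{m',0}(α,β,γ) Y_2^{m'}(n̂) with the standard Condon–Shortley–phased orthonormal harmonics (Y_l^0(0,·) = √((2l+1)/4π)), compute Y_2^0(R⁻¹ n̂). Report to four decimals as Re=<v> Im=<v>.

Re=0.3582 Im=0.0000

Need the full column D^2_{m',0} for m'=−2..2 at α=5.0271, β=2.7621, γ=3.3695.
cos(β/2)=0.188610, sin(β/2)=0.982052
d^2_{-2,0}: single k=2 term ⇒ +0.084037;  D = -0.067933-0.049471i
d^2_{-1,0}: k∈[1..2] ⇒ +0.016140 -0.437566 = -0.421426;  D = -0.130449+0.400728i
d^2_{0,0}: k∈[0..2] ⇒ +0.001265 -0.137233 +0.930118 = +0.794151;  D = +0.794151+0.000000i
d^2_{1,0}: k∈[0..1] ⇒ -0.016140 +0.437566 = +0.421426;  D = +0.130449+0.400728i
d^2_{2,0}: single k=0 term ⇒ +0.084037;  D = -0.067933+0.049471i
Y_2^{m'}(θ=2.8744,φ=0.8769) and Σ D·Y over m':
  (-0.0679-0.0495i)·(-0.0049-0.0265i)  (-0.1304+0.4007i)·(-0.1258+0.1512i)  (+0.7942+0.0000i)·(+0.5648+0.0000i)  (+0.1304+0.4007i)·(+0.1258+0.1512i)  (-0.0679+0.0495i)·(-0.0049+0.0265i)
Y_2^0(R⁻¹ n̂) = +0.358216+0.000000i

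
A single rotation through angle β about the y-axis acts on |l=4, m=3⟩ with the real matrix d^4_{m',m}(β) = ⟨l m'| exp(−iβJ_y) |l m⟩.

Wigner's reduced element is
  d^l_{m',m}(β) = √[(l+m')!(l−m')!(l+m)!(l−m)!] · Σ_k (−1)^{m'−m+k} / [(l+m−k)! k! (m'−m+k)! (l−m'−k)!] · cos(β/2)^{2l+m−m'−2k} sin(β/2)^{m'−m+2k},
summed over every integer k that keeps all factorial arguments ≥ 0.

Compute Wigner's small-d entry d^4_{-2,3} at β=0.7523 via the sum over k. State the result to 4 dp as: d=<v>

d^4_{-2,3}(β=0.7523) via Wigner's sum:
With c≡cos(β/2)=0.930086 and s≡sin(β/2)=0.367342, N=[2·720·5040·1]^{1/2}=2693.993318
Admissible k: 5..6 (factorial args all ≥0)
  k=5: (−1)^0·2693.9933/(240)·0.9301^3·0.3673^5 = +0.060410
  k=6: (−1)^1·2693.9933/(720)·0.9301^1·0.3673^7 = -0.003141
d^4_{-2,3}(0.7523) = +0.060410 -0.003141 = +0.057269

d=0.0573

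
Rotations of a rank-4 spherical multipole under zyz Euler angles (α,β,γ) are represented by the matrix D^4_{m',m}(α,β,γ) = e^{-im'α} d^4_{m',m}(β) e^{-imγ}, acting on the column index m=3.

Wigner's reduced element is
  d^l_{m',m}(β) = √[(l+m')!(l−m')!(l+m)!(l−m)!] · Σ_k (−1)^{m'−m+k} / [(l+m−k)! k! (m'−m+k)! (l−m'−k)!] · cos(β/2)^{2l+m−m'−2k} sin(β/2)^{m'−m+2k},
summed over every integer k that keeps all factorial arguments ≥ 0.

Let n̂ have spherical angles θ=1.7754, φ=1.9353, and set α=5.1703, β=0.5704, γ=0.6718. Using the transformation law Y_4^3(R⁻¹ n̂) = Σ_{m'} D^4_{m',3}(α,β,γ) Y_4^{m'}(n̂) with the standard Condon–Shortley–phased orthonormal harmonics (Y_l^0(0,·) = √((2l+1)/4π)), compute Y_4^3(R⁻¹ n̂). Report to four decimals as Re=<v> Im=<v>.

Need the full column D^4_{m',3} for m'=−4..4 at α=5.1703, β=0.5704, γ=0.6718.
cos(β/2)=0.959605, sin(β/2)=0.281349
d^4_{-4,3}: single k=7 term ⇒ +0.000379;  D = +0.000372-0.000069i
d^4_{-3,3}: k∈[6..7] ⇒ +0.003197 -0.000039 = +0.003158;  D = +0.001890+0.002530i
d^4_{-2,3}: k∈[5..6] ⇒ +0.017486 -0.000501 = +0.016985;  D = -0.007711+0.015134i
d^4_{-1,3}: k∈[4..5] ⇒ +0.070287 -0.003625 = +0.066662;  D = -0.066656-0.000887i
d^4_{0,3}: k∈[3..4] ⇒ +0.214420 -0.018432 = +0.195988;  D = -0.084294-0.176934i
d^4_{1,3}: k∈[2..3] ⇒ +0.490590 -0.070287 = +0.420303;  D = +0.260436-0.329890i
d^4_{2,3}: k∈[1..2] ⇒ +0.788785 -0.203417 = +0.585369;  D = +0.572463+0.122238i
d^4_{3,3}: k∈[0..1] ⇒ +0.719021 -0.432659 = +0.286362;  D = +0.070164+0.277633i
d^4_{4,3}: single k=0 term ⇒ -0.596266;  D = +0.453948-0.386605i
Y_4^{m'}(θ=1.7754,φ=1.9353) and Σ D·Y over m':
  (+0.0004-0.0001i)·(+0.0458-0.4042i)  (+0.0019+0.0025i)·(-0.2121-0.1097i)  (-0.0077+0.0151i)·(+0.1701-0.1519i)  (-0.0667-0.0009i)·(-0.0910-0.2384i)  (-0.0843-0.1769i)·(+0.1927+0.0000i)  (+0.2604-0.3299i)·(+0.0910-0.2384i)  (+0.5725+0.1222i)·(+0.1701+0.1519i)  (+0.0702+0.2776i)·(+0.2121-0.1097i)  (+0.4539-0.3866i)·(+0.0458+0.4042i)
Y_4^3(R⁻¹ n̂) = +0.236664+0.217338i

Re=0.2367 Im=0.2173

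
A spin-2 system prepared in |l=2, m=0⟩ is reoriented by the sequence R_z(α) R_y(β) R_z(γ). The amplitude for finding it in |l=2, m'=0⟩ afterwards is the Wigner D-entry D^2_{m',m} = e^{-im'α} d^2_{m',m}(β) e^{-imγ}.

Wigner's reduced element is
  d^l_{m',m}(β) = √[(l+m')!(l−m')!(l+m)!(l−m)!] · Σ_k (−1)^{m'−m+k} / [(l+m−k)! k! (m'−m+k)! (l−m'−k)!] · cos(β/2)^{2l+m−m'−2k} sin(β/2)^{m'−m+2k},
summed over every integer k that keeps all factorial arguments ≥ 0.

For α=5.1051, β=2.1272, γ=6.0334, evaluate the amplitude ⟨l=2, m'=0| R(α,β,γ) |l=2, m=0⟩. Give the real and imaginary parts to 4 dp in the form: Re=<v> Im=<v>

Re=-0.0816 Im=0.0000

Split into d^2_{0,0}(β=2.1272) × two z-phases.
c=cos(2.1272/2)=0.485728, s=sin(2.1272/2)=0.874110; N=√[2·2·2·2]=4.000000
k: max(0,(0)−(0))=0 … min(2+(0),2−(0))=2
  k=0: (−1)^0·4.0000/(4)·0.4857^4·0.8741^0 = +0.055664
  k=1: (−1)^1·4.0000/(1)·0.4857^2·0.8741^2 = -0.721073
  k=2: (−1)^2·4.0000/(4)·0.4857^0·0.8741^4 = +0.583800
d^2_{0,0}(2.1272) = +0.055664 -0.721073 +0.583800 = -0.081609
Phases: e^{-i·(0)·5.1051}=+1.000000+0.000000i, e^{-i·(0)·6.0334}=+1.000000+0.000000i ⇒ D=-0.081609+0.000000i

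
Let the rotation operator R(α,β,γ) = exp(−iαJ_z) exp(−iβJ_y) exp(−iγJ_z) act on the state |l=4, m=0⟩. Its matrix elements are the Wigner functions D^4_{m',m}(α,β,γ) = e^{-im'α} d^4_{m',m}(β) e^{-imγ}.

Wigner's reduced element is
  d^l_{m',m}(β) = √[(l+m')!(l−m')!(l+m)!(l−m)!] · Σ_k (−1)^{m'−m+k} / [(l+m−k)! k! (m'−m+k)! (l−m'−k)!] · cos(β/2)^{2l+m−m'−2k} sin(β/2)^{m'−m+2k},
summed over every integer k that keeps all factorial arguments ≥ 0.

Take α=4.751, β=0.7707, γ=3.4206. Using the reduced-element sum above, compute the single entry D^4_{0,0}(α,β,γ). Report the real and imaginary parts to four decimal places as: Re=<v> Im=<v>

D^4_{0,0}(4.751,0.7707,3.4206) = e^{-i·0·4.751}·d^4_{0,0}(0.7707)·e^{-i·0·3.4206}. Compute d first:
With c≡cos(β/2)=0.926667 and s≡sin(β/2)=0.375883, N=[24·24·24·24]^{1/2}=576.000000
k: max(0,(0)−(0))=0 … min(4+(0),4−(0))=4
  k=0: (−1)^0·576.0000/(576)·0.9267^8·0.3759^0 = +0.543738
  k=1: (−1)^1·576.0000/(36)·0.9267^6·0.3759^2 = -1.431425
  k=2: (−1)^2·576.0000/(16)·0.9267^4·0.3759^4 = +0.529920
  k=3: (−1)^3·576.0000/(36)·0.9267^2·0.3759^6 = -0.038751
  k=4: (−1)^4·576.0000/(576)·0.9267^0·0.3759^8 = +0.000398
d^4_{0,0}(0.7707) = +0.543738 -1.431425 +0.529920 -0.038751 +0.000398 = -0.396120
Phases: e^{-i·(0)·4.751}=+1.000000+0.000000i, e^{-i·(0)·3.4206}=+1.000000+0.000000i ⇒ D=-0.396120+0.000000i

Re=-0.3961 Im=0.0000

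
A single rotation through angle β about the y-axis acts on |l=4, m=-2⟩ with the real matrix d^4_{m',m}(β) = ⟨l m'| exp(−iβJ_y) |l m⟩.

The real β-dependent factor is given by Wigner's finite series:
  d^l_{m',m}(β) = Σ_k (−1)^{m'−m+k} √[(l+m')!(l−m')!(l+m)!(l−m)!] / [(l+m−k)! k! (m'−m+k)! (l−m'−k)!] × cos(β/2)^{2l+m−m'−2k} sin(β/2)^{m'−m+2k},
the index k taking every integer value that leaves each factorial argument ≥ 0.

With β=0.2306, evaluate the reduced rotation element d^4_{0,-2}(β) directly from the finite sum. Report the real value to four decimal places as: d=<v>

d=0.1163

d^4_{0,-2}(β=0.2306) via Wigner's sum:
With c≡cos(β/2)=0.993360 and s≡sin(β/2)=0.115045, N=[24·24·2·720]^{1/2}=910.735966
Admissible k: 0..2 (factorial args all ≥0)
  k=0: (−1)^2·910.7360/(96)·0.9934^6·0.1150^2 = +0.120641
  k=1: (−1)^3·910.7360/(36)·0.9934^4·0.1150^4 = -0.004315
  k=2: (−1)^4·910.7360/(96)·0.9934^2·0.1150^6 = +0.000022
d^4_{0,-2}(0.2306) = +0.120641 -0.004315 +0.000022 = +0.116348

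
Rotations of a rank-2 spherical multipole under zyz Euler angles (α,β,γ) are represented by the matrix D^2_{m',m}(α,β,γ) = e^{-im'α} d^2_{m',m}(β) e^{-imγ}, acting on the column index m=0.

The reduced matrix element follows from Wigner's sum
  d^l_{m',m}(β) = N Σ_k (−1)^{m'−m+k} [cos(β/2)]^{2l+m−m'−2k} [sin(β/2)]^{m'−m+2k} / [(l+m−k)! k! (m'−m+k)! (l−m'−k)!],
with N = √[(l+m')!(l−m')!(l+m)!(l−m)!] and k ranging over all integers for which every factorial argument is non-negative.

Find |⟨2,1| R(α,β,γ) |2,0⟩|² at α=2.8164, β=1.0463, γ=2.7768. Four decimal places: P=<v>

P=0.2818

First d^2_{1,0}(β=1.0463), then the phase factors e^{-i(1)α} and e^{-i(0)γ}:
c=cos(1.0463/2)=0.866250, s=sin(1.0463/2)=0.499611; N=√[6·1·2·2]=4.898979
k∈{0,1} keeps every argument non-negative
  k=0: (−1)^1·4.8990/(2)·0.8662^3·0.4996^1 = -0.795494
  k=1: (−1)^2·4.8990/(2)·0.8662^1·0.4996^3 = +0.264616
d^2_{1,0}(1.0463) = -0.795494 +0.264616 = -0.530879
|D^2_{1,0}|² = |d^2_{1,0}(β)|² = (-0.530879)² = 0.281832 (the z-rotation phases have unit modulus)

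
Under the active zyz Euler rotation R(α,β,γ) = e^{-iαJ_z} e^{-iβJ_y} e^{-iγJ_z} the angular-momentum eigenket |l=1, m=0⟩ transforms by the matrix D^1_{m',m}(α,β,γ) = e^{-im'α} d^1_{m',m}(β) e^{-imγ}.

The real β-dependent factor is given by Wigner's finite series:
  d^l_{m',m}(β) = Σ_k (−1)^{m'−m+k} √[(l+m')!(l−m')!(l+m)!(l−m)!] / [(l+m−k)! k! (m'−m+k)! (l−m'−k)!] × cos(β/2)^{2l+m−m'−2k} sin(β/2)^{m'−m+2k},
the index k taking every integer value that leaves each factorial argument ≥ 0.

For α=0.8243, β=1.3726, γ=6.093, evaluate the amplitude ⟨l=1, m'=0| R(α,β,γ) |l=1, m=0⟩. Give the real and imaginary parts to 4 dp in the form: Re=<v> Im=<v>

Re=0.1969 Im=0.0000

First d^1_{0,0}(β=1.3726), then the phase factors e^{-i(0)α} and e^{-i(0)γ}:
With c≡cos(β/2)=0.773596 and s≡sin(β/2)=0.633679, N=[1·1·1·1]^{1/2}=1.000000
k: max(0,(0)−(0))=0 … min(1+(0),1−(0))=1
  k=0: (−1)^0·1.0000/(1)·0.7736^2·0.6337^0 = +0.598451
  k=1: (−1)^1·1.0000/(1)·0.7736^0·0.6337^2 = -0.401549
d^1_{0,0}(1.3726) = +0.598451 -0.401549 = +0.196901
D = (+1.000000+0.000000i)·(+0.196901)·(+1.000000+0.000000i) = +0.196901+0.000000i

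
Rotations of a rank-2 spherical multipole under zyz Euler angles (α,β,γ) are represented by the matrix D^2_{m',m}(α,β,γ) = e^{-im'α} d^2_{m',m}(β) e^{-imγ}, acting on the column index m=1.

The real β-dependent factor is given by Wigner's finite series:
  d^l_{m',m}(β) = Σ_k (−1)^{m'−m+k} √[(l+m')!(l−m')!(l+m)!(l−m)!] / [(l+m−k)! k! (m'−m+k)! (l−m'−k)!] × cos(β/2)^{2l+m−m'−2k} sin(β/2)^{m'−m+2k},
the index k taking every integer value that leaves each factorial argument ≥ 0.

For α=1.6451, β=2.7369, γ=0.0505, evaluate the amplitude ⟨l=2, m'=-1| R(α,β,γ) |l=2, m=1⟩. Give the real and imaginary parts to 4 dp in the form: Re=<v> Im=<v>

Re=0.0192 Im=-0.8044

Split into d^2_{-1,1}(β=2.7369) × two z-phases.
c=cos(2.7369/2)=0.200968, s=sin(2.7369/2)=0.979598; N=√[1·6·6·1]=6.000000
Admissible k: 2..3 (factorial args all ≥0)
  k=2: (−1)^0·6.0000/(2)·0.2010^2·0.9796^2 = +0.116271
  k=3: (−1)^1·6.0000/(6)·0.2010^0·0.9796^4 = -0.920855
d^2_{-1,1}(2.7369) = +0.116271 -0.920855 = -0.804583
D = (-0.074235+0.997241i)·(-0.804583)·(+0.998725-0.050479i) = +0.019150-0.804356i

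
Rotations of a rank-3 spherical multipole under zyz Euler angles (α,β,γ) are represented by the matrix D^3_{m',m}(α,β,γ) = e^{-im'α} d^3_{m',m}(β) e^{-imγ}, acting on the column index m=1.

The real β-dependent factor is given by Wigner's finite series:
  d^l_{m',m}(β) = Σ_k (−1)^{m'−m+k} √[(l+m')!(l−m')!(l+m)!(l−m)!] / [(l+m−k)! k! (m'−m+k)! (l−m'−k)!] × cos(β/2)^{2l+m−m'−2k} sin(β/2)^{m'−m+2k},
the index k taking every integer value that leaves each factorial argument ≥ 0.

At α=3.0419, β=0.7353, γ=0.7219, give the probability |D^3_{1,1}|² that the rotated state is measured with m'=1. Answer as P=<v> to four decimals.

P=0.0013

First d^3_{1,1}(β=0.7353), then the phase factors e^{-i(1)α} and e^{-i(1)γ}:
With c≡cos(β/2)=0.933175 and s≡sin(β/2)=0.359423, N=[24·2·24·2]^{1/2}=48.000000
The bounds max(0,m−m')=0 and min(l+m,l−m')=2 give 3 terms
  k=0: (−1)^0·48.0000/(48)·0.9332^6·0.3594^0 = +0.660355
  k=1: (−1)^1·48.0000/(6)·0.9332^4·0.3594^2 = -0.783708
  k=2: (−1)^2·48.0000/(8)·0.9332^2·0.3594^4 = +0.087197
d^3_{1,1}(0.7353) = +0.660355 -0.783708 +0.087197 = -0.036156
|D^3_{1,1}|² = |d^3_{1,1}(β)|² = (-0.036156)² = 0.001307 (the z-rotation phases have unit modulus)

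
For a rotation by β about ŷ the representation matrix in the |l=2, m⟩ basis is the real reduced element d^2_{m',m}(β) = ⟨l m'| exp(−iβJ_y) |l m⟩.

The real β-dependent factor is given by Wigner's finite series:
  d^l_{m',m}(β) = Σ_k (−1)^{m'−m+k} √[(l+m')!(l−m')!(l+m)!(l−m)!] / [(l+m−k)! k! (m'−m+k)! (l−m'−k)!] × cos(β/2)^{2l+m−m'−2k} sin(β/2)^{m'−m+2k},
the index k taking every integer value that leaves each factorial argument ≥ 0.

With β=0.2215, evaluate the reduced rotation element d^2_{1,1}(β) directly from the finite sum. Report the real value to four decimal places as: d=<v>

d=0.9395

d^2_{1,1}(β=0.2215) via Wigner's sum:
Half-angle: c=0.993873, s=0.110524. N=√(6·1·6·1)=6.000000
Admissible k: 0..1 (factorial args all ≥0)
  k=0: (−1)^0·6.0000/(6)·0.9939^4·0.1105^0 = +0.975718
  k=1: (−1)^1·6.0000/(2)·0.9939^2·0.1105^2 = -0.036199
d^2_{1,1}(0.2215) = +0.975718 -0.036199 = +0.939519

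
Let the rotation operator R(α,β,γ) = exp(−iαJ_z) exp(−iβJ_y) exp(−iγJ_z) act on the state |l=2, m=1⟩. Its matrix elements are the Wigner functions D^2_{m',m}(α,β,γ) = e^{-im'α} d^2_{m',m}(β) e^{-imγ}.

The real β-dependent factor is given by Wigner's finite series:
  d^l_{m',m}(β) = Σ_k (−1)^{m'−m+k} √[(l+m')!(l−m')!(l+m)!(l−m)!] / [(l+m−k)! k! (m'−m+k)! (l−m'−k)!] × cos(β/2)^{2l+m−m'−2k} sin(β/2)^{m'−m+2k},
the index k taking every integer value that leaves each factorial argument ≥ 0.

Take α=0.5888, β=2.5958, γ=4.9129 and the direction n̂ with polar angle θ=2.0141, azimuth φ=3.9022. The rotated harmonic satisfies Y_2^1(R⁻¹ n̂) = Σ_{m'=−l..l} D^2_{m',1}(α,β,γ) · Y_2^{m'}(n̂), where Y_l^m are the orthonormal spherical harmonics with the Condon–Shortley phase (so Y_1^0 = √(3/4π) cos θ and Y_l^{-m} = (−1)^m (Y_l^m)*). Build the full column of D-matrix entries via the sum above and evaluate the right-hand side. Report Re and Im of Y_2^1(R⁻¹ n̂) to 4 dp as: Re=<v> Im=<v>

Re=0.0256 Im=0.0688

Need the full column D^2_{m',1} for m'=−2..2 at α=0.5888, β=2.5958, γ=4.9129.
cos(β/2)=0.269522, sin(β/2)=0.962994
d^2_{-2,1}: single k=3 term ⇒ +0.481388;  D = -0.399009+0.269306i
d^2_{-1,1}: k∈[2..3] ⇒ +0.202095 -0.859993 = -0.657898;  D = +0.249084-0.608923i
d^2_{0,1}: k∈[1..2] ⇒ +0.046183 -0.589577 = -0.543394;  D = -0.108228-0.532507i
d^2_{1,1}: k∈[0..1] ⇒ +0.005277 -0.202095 = -0.196818;  D = -0.139715-0.138626i
d^2_{2,1}: single k=0 term ⇒ -0.037708;  D = -0.037010-0.007221i
Y_2^{m'}(θ=2.0141,φ=3.9022) and Σ D·Y over m':
  (-0.3990+0.2693i)·(+0.0156-0.3148i)  (+0.2491-0.6089i)·(+0.2168-0.2064i)  (-0.1082-0.5325i)·(-0.1413+0.0000i)  (-0.1397-0.1386i)·(-0.2168-0.2064i)  (-0.0370-0.0072i)·(+0.0156+0.3148i)
Y_2^1(R⁻¹ n̂) = +0.025591+0.068762i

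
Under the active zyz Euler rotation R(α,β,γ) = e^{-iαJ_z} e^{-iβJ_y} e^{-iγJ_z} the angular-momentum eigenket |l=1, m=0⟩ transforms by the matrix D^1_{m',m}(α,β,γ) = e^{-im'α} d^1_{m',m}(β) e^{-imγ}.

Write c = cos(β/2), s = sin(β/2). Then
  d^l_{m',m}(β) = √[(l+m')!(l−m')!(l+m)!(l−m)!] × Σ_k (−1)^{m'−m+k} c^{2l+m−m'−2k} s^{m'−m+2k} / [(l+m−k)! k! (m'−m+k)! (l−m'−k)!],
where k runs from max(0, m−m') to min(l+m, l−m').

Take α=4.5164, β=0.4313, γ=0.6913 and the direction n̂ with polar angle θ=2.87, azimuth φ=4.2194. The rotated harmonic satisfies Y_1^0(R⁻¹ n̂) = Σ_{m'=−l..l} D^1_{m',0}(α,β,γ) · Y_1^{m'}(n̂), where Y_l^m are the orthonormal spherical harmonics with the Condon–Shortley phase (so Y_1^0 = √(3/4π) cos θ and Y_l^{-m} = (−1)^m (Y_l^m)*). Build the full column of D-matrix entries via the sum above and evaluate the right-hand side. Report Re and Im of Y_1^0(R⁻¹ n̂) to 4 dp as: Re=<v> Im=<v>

Re=-0.3752 Im=0.0000

Need the full column D^1_{m',0} for m'=−1..1 at α=4.5164, β=0.4313, γ=0.6913.
cos(β/2)=0.976838, sin(β/2)=0.213982
d^1_{-1,0}: single k=1 term ⇒ +0.295607;  D = -0.057566-0.289948i
d^1_{0,0}: k∈[0..1] ⇒ +0.954212 -0.045788 = +0.908423;  D = +0.908423+0.000000i
d^1_{1,0}: single k=0 term ⇒ -0.295607;  D = +0.057566-0.289948i
Y_1^{m'}(θ=2.87,φ=4.2194) and Σ D·Y over m':
  (-0.0576-0.2899i)·(-0.0439+0.0816i)  (+0.9084+0.0000i)·(-0.4707+0.0000i)  (+0.0576-0.2899i)·(+0.0439+0.0816i)
Y_1^0(R⁻¹ n̂) = -0.375191+0.000000i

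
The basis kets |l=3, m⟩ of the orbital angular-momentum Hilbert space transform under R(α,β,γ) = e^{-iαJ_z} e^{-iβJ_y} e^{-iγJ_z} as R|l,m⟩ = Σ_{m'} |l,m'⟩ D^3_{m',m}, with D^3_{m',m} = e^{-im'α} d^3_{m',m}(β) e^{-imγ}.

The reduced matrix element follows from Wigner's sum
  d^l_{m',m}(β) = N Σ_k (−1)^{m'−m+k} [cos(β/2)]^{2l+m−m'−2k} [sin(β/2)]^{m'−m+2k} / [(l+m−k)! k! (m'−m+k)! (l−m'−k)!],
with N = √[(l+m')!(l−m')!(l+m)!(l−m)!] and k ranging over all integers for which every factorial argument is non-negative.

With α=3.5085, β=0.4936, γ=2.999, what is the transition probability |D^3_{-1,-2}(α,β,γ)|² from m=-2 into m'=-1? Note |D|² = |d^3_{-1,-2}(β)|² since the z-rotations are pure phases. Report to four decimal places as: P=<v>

P=0.3344

Split into d^3_{-1,-2}(β=0.4936) × two z-phases.
Half-angle: c=0.969699, s=0.244302. N=√(2·24·1·120)=75.894664
k∈{0,1} keeps every argument non-negative
  k=0: (−1)^1·75.8947/(24)·0.9697^5·0.2443^1 = -0.662388
  k=1: (−1)^2·75.8947/(12)·0.9697^3·0.2443^3 = +0.084086
d^3_{-1,-2}(0.4936) = -0.662388 +0.084086 = -0.578302
|D^3_{-1,-2}|² = |d^3_{-1,-2}(β)|² = (-0.578302)² = 0.334433 (the z-rotation phases have unit modulus)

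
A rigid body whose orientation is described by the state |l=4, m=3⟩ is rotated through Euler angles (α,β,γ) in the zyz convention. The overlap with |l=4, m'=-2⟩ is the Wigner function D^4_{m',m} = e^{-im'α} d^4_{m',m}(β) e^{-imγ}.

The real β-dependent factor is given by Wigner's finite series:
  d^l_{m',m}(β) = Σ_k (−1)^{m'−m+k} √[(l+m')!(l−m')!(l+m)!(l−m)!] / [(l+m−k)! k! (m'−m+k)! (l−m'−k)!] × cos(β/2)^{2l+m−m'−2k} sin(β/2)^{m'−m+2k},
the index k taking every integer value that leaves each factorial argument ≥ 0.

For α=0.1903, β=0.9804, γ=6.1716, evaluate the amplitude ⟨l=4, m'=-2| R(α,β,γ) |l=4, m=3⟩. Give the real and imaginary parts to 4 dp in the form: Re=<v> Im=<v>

Split into d^4_{-2,3}(β=0.9804) × two z-phases.
c=cos(0.9804/2)=0.882239, s=sin(0.9804/2)=0.470802; N=√[2·720·5040·1]=2693.993318
Admissible k: 5..6 (factorial args all ≥0)
  k=5: (−1)^0·2693.9933/(240)·0.8822^3·0.4708^5 = +0.178294
  k=6: (−1)^1·2693.9933/(720)·0.8822^1·0.4708^7 = -0.016925
d^4_{-2,3}(0.9804) = +0.178294 -0.016925 = +0.161369
D = (+0.928442+0.371478i)·(+0.161369)·(+0.944491+0.328539i) = +0.121811+0.105840i

Re=0.1218 Im=0.1058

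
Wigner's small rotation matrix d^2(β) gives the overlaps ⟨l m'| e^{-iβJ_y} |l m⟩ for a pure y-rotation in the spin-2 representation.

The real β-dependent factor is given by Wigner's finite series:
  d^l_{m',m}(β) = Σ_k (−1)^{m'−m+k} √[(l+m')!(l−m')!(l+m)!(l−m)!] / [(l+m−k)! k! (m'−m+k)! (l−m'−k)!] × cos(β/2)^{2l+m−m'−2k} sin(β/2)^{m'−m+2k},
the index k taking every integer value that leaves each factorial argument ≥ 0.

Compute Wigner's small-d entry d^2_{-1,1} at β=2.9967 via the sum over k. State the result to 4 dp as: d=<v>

d=-0.9739

d^2_{-1,1}(β=2.9967) via Wigner's sum:
c=cos(2.9967/2)=0.072383, s=sin(2.9967/2)=0.997377; N=√[1·6·6·1]=6.000000
The bounds max(0,m−m')=2 and min(l+m,l−m')=3 give 2 terms
  k=2: (−1)^0·6.0000/(2)·0.0724^2·0.9974^2 = +0.015636
  k=3: (−1)^1·6.0000/(6)·0.0724^0·0.9974^4 = -0.989549
d^2_{-1,1}(2.9967) = +0.015636 -0.989549 = -0.973913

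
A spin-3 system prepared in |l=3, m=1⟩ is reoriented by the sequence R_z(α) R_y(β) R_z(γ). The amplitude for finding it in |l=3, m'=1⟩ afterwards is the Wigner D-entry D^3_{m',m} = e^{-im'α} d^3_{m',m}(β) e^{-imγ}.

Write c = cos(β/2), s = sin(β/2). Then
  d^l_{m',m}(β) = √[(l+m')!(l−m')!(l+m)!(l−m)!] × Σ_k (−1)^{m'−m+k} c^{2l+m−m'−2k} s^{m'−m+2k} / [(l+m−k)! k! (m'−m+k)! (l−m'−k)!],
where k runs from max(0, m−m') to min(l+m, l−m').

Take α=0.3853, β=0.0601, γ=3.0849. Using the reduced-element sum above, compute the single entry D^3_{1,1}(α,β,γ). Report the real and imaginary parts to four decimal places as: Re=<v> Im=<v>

First d^3_{1,1}(β=0.0601), then the phase factors e^{-i(1)α} and e^{-i(1)γ}:
c=cos(0.0601/2)=0.999549, s=sin(0.0601/2)=0.030045; N=√[24·2·24·2]=48.000000
k: max(0,(1)−(1))=0 … min(3+(1),3−(1))=2
  k=0: (−1)^0·48.0000/(48)·0.9995^6·0.0300^0 = +0.997294
  k=1: (−1)^1·48.0000/(6)·0.9995^4·0.0300^2 = -0.007209
  k=2: (−1)^2·48.0000/(8)·0.9995^2·0.0300^4 = +0.000005
d^3_{1,1}(0.0601) = +0.997294 -0.007209 +0.000005 = +0.990090
Attach z-rotation phases: D = e^{-i(1)(0.3853)}·(+0.990090)·e^{-i(1)(3.0849)} = -0.937113+0.319527i

Re=-0.9371 Im=0.3195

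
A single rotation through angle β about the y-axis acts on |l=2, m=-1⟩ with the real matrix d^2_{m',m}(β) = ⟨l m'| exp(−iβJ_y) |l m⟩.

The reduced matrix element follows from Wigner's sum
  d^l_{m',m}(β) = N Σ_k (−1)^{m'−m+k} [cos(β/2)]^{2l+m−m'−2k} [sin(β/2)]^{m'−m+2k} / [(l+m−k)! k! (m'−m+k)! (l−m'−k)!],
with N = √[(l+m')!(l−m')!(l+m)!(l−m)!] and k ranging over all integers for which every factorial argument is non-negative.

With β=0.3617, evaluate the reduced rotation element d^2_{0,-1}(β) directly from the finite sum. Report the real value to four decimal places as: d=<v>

d=-0.4054

d^2_{0,-1}(β=0.3617) via Wigner's sum:
Half-angle: c=0.983691, s=0.179866. N=√(2·2·1·6)=4.898979
The bounds max(0,m−m')=0 and min(l+m,l−m')=1 give 2 terms
  k=0: (−1)^1·4.8990/(2)·0.9837^3·0.1799^1 = -0.419373
  k=1: (−1)^2·4.8990/(2)·0.9837^1·0.1799^3 = +0.014021
d^2_{0,-1}(0.3617) = -0.419373 +0.014021 = -0.405352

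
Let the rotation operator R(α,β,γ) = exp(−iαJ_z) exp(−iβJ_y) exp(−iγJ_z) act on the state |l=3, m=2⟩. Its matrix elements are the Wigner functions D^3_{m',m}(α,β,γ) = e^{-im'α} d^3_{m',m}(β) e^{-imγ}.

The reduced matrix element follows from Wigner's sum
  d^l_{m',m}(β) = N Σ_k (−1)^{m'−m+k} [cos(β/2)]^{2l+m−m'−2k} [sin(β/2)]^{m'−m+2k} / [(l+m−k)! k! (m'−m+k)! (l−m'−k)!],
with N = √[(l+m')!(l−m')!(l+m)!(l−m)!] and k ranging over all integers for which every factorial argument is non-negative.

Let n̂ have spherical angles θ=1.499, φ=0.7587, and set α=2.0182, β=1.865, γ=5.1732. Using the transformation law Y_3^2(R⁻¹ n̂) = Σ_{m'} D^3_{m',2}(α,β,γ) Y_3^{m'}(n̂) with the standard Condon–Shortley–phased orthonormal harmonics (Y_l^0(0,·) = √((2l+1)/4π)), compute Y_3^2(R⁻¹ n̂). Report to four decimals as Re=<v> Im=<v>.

Re=0.0811 Im=-0.2440

Need the full column D^3_{m',2} for m'=−3..3 at α=2.0182, β=1.865, γ=5.1732.
cos(β/2)=0.595828, sin(β/2)=0.803112
d^3_{-3,2}: single k=5 term ⇒ +0.487615;  D = -0.199092+0.445119i
d^3_{-2,2}: k∈[4..5] ⇒ +0.738442 -0.268322 = +0.470120;  D = +0.469951-0.012605i
d^3_{-1,2}: k∈[3..4] ⇒ +0.692981 -0.629508 = +0.063472;  D = -0.028984-0.056468i
d^3_{0,2}: k∈[2..3] ⇒ +0.445243 -0.808923 = -0.363680;  D = +0.219855-0.289702i
d^3_{1,2}: k∈[1..2] ⇒ +0.190713 -0.692981 = -0.502268;  D = -0.492078-0.100657i
d^3_{2,2}: k∈[0..1] ⇒ +0.044743 -0.406449 = -0.361706;  D = +0.087956+0.350849i
d^3_{3,2}: single k=0 term ⇒ -0.147726;  D = +0.113647-0.094379i
Y_3^{m'}(θ=1.499,φ=0.7587) and Σ D·Y over m':
  (-0.1991+0.4451i)·(-0.2684-0.3152i)  (+0.4700-0.0126i)·(+0.0039-0.0728i)  (-0.0290-0.0565i)·(-0.2279+0.2161i)  (+0.2199-0.2897i)·(-0.0796+0.0000i)  (-0.4921-0.1007i)·(+0.2279+0.2161i)  (+0.0880+0.3508i)·(+0.0039+0.0728i)  (+0.1136-0.0944i)·(+0.2684-0.3152i)
Y_3^2(R⁻¹ n̂) = +0.081097-0.243950i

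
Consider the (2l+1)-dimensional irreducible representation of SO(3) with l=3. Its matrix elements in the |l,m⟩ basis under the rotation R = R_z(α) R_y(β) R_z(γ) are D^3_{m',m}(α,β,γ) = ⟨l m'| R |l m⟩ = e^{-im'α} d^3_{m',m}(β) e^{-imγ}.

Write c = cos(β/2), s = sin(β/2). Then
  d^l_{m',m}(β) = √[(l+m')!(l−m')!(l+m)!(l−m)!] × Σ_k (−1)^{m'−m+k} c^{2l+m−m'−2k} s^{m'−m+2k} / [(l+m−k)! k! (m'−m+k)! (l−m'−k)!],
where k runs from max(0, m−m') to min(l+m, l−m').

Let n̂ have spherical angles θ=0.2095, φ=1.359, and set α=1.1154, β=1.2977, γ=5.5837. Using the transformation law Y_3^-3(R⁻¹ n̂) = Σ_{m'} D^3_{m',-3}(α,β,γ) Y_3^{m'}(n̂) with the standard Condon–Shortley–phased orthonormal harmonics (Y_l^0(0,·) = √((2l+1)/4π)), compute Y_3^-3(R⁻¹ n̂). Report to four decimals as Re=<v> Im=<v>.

Re=0.1027 Im=0.2744

Need the full column D^3_{m',-3} for m'=−3..3 at α=1.1154, β=1.2977, γ=5.5837.
cos(β/2)=0.796779, sin(β/2)=0.604271
d^3_{-3,-3}: single k=0 term ⇒ +0.255875;  D = +0.081231+0.242639i
d^3_{-2,-3}: single k=0 term ⇒ -0.475332;  D = -0.471175-0.062724i
d^3_{-1,-3}: single k=0 term ⇒ +0.569981;  D = +0.316044-0.474336i
d^3_{0,-3}: single k=0 term ⇒ -0.499141;  D = +0.251324+0.431252i
d^3_{1,-3}: single k=0 term ⇒ +0.327829;  D = -0.326973+0.023669i
d^3_{2,-3}: single k=0 term ⇒ -0.157243;  D = +0.058782-0.145842i
d^3_{3,-3}: single k=0 term ⇒ +0.048684;  D = +0.032548+0.036205i
Y_3^{m'}(θ=0.2095,φ=1.359) and Σ D·Y over m':
  (+0.0812+0.2426i)·(-0.0022+0.0030i)  (-0.4712-0.0627i)·(-0.0394-0.0178i)  (+0.3160-0.4743i)·(+0.0535-0.2486i)  (+0.2513+0.4313i)·(+0.6511+0.0000i)  (-0.3270+0.0237i)·(-0.0535-0.2486i)  (+0.0588-0.1458i)·(-0.0394+0.0178i)  (+0.0325+0.0362i)·(+0.0022+0.0030i)
Y_3^-3(R⁻¹ n̂) = +0.102744+0.274402i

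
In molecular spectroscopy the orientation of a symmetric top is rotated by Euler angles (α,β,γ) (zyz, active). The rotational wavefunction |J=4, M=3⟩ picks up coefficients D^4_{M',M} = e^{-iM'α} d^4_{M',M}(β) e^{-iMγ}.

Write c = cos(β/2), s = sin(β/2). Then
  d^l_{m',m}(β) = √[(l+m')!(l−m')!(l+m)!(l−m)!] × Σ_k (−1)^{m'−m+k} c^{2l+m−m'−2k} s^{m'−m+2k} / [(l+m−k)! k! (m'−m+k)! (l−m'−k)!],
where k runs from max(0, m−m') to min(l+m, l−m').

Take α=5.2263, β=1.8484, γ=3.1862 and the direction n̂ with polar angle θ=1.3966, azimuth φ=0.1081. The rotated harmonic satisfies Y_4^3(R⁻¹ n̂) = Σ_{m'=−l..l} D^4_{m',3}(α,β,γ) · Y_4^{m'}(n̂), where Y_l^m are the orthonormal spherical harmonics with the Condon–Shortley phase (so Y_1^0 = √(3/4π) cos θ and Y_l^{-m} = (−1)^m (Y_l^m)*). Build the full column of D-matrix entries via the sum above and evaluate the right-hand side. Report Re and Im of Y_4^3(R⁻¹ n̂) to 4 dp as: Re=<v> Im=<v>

Need the full column D^4_{m',3} for m'=−4..4 at α=5.2263, β=1.8484, γ=3.1862.
cos(β/2)=0.602473, sin(β/2)=0.798139
d^4_{-4,3}: single k=7 term ⇒ +0.351587;  D = +0.120897-0.330147i
d^4_{-3,3}: k∈[6..7] ⇒ +0.656818 -0.164675 = +0.492143;  D = +0.485628-0.079809i
d^4_{-2,3}: k∈[5..6] ⇒ +0.795045 -0.465106 = +0.329939;  D = +0.206640+0.257215i
d^4_{-1,3}: k∈[4..5] ⇒ +0.707269 -0.744761 = -0.037493;  D = +0.013910-0.034817i
d^4_{0,3}: k∈[3..4] ⇒ +0.477517 -0.838051 = -0.360534;  D = +0.357310-0.048103i
d^4_{1,3}: k∈[2..3] ⇒ +0.241799 -0.707269 = -0.465470;  D = +0.280855+0.371191i
d^4_{2,3}: k∈[1..2] ⇒ +0.086041 -0.453012 = -0.366971;  D = -0.145993+0.336681i
d^4_{3,3}: k∈[0..1] ⇒ +0.017358 -0.213247 = -0.195888;  D = -0.194815+0.020484i
d^4_{4,3}: single k=0 term ⇒ -0.065041;  D = -0.037721-0.052986i
Y_4^{m'}(θ=1.3966,φ=0.1081) and Σ D·Y over m':
  (+0.1209-0.3301i)·(+0.3780-0.1745i)  (+0.4856-0.0798i)·(+0.1964-0.0660i)  (+0.2066+0.2572i)·(-0.2503+0.0550i)  (+0.0139-0.0348i)·(-0.2240+0.0243i)  (+0.3573-0.0481i)·(+0.2254+0.0000i)  (+0.2809+0.3712i)·(+0.2240+0.0243i)  (-0.1460+0.3367i)·(-0.2503-0.0550i)  (-0.1948+0.0205i)·(-0.1964-0.0660i)  (-0.0377-0.0530i)·(+0.3780+0.1745i)
Y_4^3(R⁻¹ n̂) = +0.234156-0.253415i

Re=0.2342 Im=-0.2534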